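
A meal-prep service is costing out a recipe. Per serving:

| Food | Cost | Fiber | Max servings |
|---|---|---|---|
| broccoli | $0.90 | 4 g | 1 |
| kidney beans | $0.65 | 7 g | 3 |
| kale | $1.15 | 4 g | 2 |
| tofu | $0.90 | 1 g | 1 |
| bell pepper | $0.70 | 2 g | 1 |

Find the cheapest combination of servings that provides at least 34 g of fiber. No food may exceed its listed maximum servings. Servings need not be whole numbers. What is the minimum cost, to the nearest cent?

$5.50

Cost per g of fiber: kidney beans $0.0929, broccoli $0.2250, kale $0.2875, bell pepper $0.3500, tofu $0.9000.
Take 3 servings of kidney beans: +21.0 g fiber for $1.95 (total $1.95, still need 13.0 g).
Take 1 serving of broccoli: +4.0 g fiber for $0.90 (total $2.85, still need 9.0 g).
Take 2 servings of kale: +8.0 g fiber for $2.30 (total $5.15, still need 1.0 g).
Take 0.5 servings of bell pepper: +1.0 g fiber for $0.35 (total $5.50, still need 0.0 g).
Filling from the cheapest source first is optimal under one linear minimum: $5.50.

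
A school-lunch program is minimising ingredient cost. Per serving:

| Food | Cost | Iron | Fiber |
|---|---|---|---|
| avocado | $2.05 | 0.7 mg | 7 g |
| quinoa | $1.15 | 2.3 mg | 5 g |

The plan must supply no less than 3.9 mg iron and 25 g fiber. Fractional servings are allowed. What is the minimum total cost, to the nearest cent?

Minimising a linear cost over {iron ≥ 3.9, fiber ≥ 25, servings ≥ 0} — the optimum is at a vertex, using one or two foods.
avocado only: max(3.9/0.7, 25/7) = 5.571 servings → $11.42.
quinoa only: max(3.9/2.3, 25/5) = 5 servings → $5.75.
avocado + quinoa with both tight: 3.016 servings and 0.7778 servings → $7.08.
Cheapest feasible corner: $5.75.

$5.75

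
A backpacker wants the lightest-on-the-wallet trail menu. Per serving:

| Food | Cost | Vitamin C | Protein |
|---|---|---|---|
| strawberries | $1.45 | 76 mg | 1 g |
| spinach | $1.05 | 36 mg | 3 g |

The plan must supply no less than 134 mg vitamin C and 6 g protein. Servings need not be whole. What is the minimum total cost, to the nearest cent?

For a min-cost LP with two ≥-constraints, a basic feasible solution has at most two positive variables.
strawberries only: max(134/76, 6/1) = 6 servings → $8.70.
spinach only: max(134/36, 6/3) = 3.722 servings → $3.91.
strawberries + spinach with both tight: 0.9688 servings and 1.677 servings → $3.17.
The minimum over all feasible corners is $3.17.

$3.17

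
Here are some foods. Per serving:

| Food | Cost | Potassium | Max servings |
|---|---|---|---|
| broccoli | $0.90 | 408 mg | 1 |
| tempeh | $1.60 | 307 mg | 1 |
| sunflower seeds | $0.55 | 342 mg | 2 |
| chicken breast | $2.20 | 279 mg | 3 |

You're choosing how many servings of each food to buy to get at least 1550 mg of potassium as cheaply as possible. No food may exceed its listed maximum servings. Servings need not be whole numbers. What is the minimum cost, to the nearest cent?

$4.79

Cost per mg of potassium: sunflower seeds $0.0016, broccoli $0.0022, tempeh $0.0052, chicken breast $0.0079.
Take 2 servings of sunflower seeds: +684.0 mg potassium for $1.10 (total $1.10, still need 866.0 mg).
Take 1 serving of broccoli: +408.0 mg potassium for $0.90 (total $2.00, still need 458.0 mg).
Take 1 serving of tempeh: +307.0 mg potassium for $1.60 (total $3.60, still need 151.0 mg).
Take 0.5412 servings of chicken breast: +151.0 mg potassium for $1.19 (total $4.79, still need 0.0 mg).
Greedy by cheapest-per-mg is optimal for a single linear constraint, so the minimum cost is $4.79.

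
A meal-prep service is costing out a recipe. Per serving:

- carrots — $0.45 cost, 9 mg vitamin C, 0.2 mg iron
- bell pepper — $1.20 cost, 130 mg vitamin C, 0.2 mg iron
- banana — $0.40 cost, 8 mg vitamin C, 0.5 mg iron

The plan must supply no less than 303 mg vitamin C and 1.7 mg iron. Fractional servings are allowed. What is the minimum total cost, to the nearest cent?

carrots only: max(303/9, 1.7/0.2) = 33.67 servings → $15.15.
bell pepper only: max(303/130, 1.7/0.2) = 8.5 servings → $10.20.
banana only: max(303/8, 1.7/0.5) = 37.88 servings → $15.15.
carrots + bell pepper with both tight: 6.628 servings and 1.872 servings → $5.23.
carrots + banana with both targets exact would need a negative amount; discard.
bell pepper + banana with both tight: 2.175 servings and 2.53 servings → $3.62.
The minimum over all feasible corners is $3.62.

$3.62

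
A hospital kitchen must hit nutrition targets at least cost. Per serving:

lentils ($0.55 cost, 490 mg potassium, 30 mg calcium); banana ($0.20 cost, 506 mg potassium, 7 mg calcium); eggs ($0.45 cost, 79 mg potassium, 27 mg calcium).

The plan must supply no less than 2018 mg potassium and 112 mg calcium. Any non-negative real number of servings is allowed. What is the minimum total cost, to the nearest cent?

$2.09

An LP optimum is at a vertex; with two nutrient constraints at most two foods are used. Check each candidate.
lentils only: max(2018/490, 112/30) = 4.118 servings → $2.27.
banana only: max(2018/506, 112/7) = 16 servings → $3.20.
eggs only: max(2018/79, 112/27) = 25.54 servings → $11.49.
lentils + banana with both tight: 3.621 servings and 0.4817 servings → $2.09.
lentils + eggs: intersection lies outside the first quadrant.
banana + eggs with both tight: 3.481 servings and 3.246 servings → $2.16.
Cheapest feasible corner: $2.09.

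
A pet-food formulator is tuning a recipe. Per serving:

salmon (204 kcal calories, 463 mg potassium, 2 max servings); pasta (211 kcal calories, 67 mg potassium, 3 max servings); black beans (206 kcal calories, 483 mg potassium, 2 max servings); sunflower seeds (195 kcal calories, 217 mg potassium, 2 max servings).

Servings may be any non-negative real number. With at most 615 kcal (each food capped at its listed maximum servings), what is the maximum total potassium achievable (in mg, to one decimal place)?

1426.7 mg

Potassium per kcal: black beans 2.345, salmon 2.27, sunflower seeds 1.113, pasta 0.3175.
Take 2 servings of black beans: uses 412 kcal, +966.0 mg potassium (running total 966.0 mg).
Take 0.9951 servings of salmon: uses 203 kcal, +460.7 mg potassium (running total 1426.7 mg).
Filling greedily by potassium-per-kcal is optimal for one linear limit, giving 1426.7 mg.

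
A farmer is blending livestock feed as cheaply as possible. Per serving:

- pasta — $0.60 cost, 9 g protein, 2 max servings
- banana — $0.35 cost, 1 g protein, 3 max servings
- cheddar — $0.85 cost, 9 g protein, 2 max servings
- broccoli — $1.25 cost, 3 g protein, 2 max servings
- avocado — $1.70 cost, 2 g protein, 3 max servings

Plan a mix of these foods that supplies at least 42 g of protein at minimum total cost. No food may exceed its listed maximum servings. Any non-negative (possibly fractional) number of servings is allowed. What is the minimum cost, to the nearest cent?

$5.20

Cost per g of protein: pasta $0.0667, cheddar $0.0944, banana $0.3500, broccoli $0.4167, avocado $0.8500.
Take 2 servings of pasta: +18.0 g protein for $1.20 (total $1.20, still need 24.0 g).
Take 2 servings of cheddar: +18.0 g protein for $1.70 (total $2.90, still need 6.0 g).
Take 3 servings of banana: +3.0 g protein for $1.05 (total $3.95, still need 3.0 g).
Take 1 serving of broccoli: +3.0 g protein for $1.25 (total $5.20, still need 0.0 g).
Filling from the cheapest source first is optimal under one linear minimum: $5.20.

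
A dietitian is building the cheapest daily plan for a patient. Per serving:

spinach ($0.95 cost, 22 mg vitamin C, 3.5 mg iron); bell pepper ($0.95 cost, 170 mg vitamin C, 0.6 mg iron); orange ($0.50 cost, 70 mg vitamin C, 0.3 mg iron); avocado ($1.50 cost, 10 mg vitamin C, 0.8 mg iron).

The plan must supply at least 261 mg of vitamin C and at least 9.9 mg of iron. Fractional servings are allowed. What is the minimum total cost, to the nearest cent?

spinach only: max(261/22, 9.9/3.5) = 11.86 servings → $11.27.
bell pepper only: max(261/170, 9.9/0.6) = 16.5 servings → $15.68.
orange only: max(261/70, 9.9/0.3) = 33 servings → $16.50.
avocado only: max(261/10, 9.9/0.8) = 26.1 servings → $39.15.
spinach + bell pepper with both tight: 2.624 servings and 1.196 servings → $3.63.
spinach + orange with both tight: 2.578 servings and 2.918 servings → $3.91.
spinach + avocado: intersection lies outside the first quadrant.
bell pepper + orange with both targets exact would need a negative amount; discard.
bell pepper + avocado with both tight: 0.8446 servings and 11.74 servings → $18.41.
orange + avocado with both tight: 2.072 servings and 11.6 servings → $18.43.
The minimum over all feasible corners is $3.63.

$3.63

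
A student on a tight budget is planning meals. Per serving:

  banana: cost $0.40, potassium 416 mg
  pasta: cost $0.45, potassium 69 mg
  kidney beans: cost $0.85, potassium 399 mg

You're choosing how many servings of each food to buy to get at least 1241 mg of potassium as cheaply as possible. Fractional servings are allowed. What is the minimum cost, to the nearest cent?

Cost per mg of potassium: banana $0.0010, kidney beans $0.0021, pasta $0.0065.
With no serving limits, use only banana: 1241 mg / 416 mg = 2.983 servings × $0.40 = $1.19.

$1.19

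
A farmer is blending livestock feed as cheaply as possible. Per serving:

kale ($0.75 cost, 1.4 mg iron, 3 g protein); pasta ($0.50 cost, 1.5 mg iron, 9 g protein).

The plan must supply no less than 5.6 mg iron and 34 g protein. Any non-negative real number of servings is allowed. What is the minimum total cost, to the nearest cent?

$1.89

At the optimum either one food covers both requirements or two foods hit both targets exactly; no other combination can be cheaper.
kale only: max(5.6/1.4, 34/3) = 11.33 servings → $8.50.
pasta only: max(5.6/1.5, 34/9) = 3.778 servings → $1.89.
kale + pasta with both targets exact would need a negative amount; discard.
So the least-cost plan costs $1.89.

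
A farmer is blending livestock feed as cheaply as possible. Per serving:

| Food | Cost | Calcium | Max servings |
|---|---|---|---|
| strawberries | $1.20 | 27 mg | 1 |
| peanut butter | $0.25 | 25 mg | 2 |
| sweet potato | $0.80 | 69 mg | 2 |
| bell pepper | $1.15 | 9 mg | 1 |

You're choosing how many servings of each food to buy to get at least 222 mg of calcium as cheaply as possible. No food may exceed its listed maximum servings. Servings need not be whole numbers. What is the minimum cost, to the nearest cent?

Cost per mg of calcium: peanut butter $0.0100, sweet potato $0.0116, strawberries $0.0444, bell pepper $0.1278.
Take 2 servings of peanut butter: +50.0 mg calcium for $0.50 (total $0.50, still need 172.0 mg).
Take 2 servings of sweet potato: +138.0 mg calcium for $1.60 (total $2.10, still need 34.0 mg).
Take 1 serving of strawberries: +27.0 mg calcium for $1.20 (total $3.30, still need 7.0 mg).
Take 0.7778 servings of bell pepper: +7.0 mg calcium for $0.89 (total $4.19, still need 0.0 mg).
Greedy by cheapest-per-mg is optimal for a single linear constraint, so the minimum cost is $4.19.

$4.19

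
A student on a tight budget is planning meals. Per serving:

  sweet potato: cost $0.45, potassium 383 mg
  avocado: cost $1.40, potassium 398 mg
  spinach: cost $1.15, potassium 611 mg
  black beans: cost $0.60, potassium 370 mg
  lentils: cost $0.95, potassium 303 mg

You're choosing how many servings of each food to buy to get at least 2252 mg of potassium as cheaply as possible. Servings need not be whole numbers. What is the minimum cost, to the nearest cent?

$2.65

Cost per mg of potassium: sweet potato $0.0012, black beans $0.0016, spinach $0.0019, lentils $0.0031, avocado $0.0035.
With no serving limits, use only sweet potato: 2252 mg / 383 mg = 5.88 servings × $0.45 = $2.65.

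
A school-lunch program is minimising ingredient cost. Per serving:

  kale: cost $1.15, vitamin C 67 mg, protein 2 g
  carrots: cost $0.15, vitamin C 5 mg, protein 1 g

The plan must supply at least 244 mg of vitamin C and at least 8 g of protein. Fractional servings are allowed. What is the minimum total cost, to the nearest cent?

$4.24

The cheapest plan sits at a corner of the feasible region — with two constraints it uses at most two foods.
kale only: max(244/67, 8/2) = 4 servings → $4.60.
carrots only: max(244/5, 8/1) = 48.8 servings → $7.32.
kale + carrots with both tight: 3.579 servings and 0.8421 servings → $4.24.
Cheapest feasible corner: $4.24.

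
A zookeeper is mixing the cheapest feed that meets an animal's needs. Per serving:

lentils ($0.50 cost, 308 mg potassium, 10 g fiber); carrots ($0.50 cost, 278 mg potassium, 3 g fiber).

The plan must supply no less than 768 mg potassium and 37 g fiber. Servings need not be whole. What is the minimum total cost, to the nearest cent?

This is a tiny linear program; its minimum lies at a vertex of the feasible set. List the vertices and price them.
lentils only: max(768/308, 37/10) = 3.7 servings → $1.85.
carrots only: max(768/278, 37/3) = 12.33 servings → $6.17.
lentils + carrots: intersection lies outside the first quadrant.
Cheapest feasible corner: $1.85.

$1.85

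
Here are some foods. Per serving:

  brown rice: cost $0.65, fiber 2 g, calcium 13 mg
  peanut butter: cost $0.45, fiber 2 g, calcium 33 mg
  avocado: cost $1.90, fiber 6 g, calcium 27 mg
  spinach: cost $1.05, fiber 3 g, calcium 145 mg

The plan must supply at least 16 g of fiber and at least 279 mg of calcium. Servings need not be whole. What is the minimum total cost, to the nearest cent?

$3.66

Check every corner: each single food scaled to meet both minima, and each pair solved so both constraints bind.
brown rice only: max(16/2, 279/13) = 21.46 servings → $13.95.
peanut butter only: max(16/2, 279/33) = 8.455 servings → $3.80.
avocado only: max(16/6, 279/27) = 10.33 servings → $19.63.
spinach only: max(16/3, 279/145) = 5.333 servings → $5.60.
brown rice + peanut butter with both targets exact would need a negative amount; discard.
brown rice + avocado with both targets exact would need a negative amount; discard.
brown rice + spinach with both tight: 5.908 servings and 1.394 servings → $5.30.
peanut butter + avocado with both targets exact would need a negative amount; discard.
peanut butter + spinach with both tight: 7.764 servings and 0.1571 servings → $3.66.
avocado + spinach with both tight: 1.88 servings and 1.574 servings → $5.22.
Cheapest feasible corner: $3.66.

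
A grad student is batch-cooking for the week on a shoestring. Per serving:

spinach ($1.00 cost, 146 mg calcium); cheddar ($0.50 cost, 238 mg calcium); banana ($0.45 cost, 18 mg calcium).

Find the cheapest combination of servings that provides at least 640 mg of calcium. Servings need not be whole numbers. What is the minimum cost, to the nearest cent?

$1.34

Cost per mg of calcium: cheddar $0.0021, spinach $0.0068, banana $0.0250.
With no serving limits, use only cheddar: 640 mg / 238 mg = 2.689 servings × $0.50 = $1.34.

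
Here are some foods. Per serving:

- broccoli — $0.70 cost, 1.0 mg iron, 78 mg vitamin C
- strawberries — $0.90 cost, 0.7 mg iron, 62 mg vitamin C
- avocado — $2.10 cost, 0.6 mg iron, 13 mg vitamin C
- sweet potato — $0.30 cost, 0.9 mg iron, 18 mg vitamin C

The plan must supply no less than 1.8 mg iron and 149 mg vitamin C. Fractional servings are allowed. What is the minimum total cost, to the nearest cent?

Check every corner: each single food scaled to meet both minima, and each pair solved so both constraints bind.
broccoli only: max(1.8/1.0, 149/78) = 1.91 servings → $1.34.
strawberries only: max(1.8/0.7, 149/62) = 2.571 servings → $2.31.
avocado only: max(1.8/0.6, 149/13) = 11.46 servings → $24.07.
sweet potato only: max(1.8/0.9, 149/18) = 8.278 servings → $2.48.
broccoli + strawberries with both tight: 0.9865 servings and 1.162 servings → $1.74.
broccoli + avocado with both targets exact would need a negative amount; discard.
broccoli + sweet potato: intersection lies outside the first quadrant.
strawberries + avocado with both tight: 2.349 servings and 0.2598 servings → $2.66.
strawberries + sweet potato with both tight: 2.354 servings and 0.169 servings → $2.17.
avocado + sweet potato with both targets exact would need a negative amount; discard.
So the least-cost plan costs $1.34.

$1.34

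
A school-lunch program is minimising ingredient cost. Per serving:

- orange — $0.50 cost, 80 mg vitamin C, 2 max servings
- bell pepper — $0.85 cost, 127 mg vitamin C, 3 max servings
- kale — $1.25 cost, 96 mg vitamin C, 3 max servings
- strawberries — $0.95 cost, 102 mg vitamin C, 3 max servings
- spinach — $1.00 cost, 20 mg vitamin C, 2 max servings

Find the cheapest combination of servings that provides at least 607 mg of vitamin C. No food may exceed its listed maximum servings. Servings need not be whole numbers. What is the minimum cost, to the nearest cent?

$4.16

Cost per mg of vitamin C: orange $0.0063, bell pepper $0.0067, strawberries $0.0093, kale $0.0130, spinach $0.0500.
Take 2 servings of orange: +160.0 mg vitamin C for $1.00 (total $1.00, still need 447.0 mg).
Take 3 servings of bell pepper: +381.0 mg vitamin C for $2.55 (total $3.55, still need 66.0 mg).
Take 0.6471 servings of strawberries: +66.0 mg vitamin C for $0.61 (total $4.16, still need 0.0 mg).
Filling from the cheapest source first is optimal under one linear minimum: $4.16.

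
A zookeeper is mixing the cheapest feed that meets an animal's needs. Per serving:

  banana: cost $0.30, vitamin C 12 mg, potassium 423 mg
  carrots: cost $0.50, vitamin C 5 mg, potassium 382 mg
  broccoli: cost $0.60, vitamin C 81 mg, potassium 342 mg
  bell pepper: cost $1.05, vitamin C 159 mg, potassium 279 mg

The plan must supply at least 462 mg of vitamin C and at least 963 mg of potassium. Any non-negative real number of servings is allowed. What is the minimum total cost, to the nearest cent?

A basic optimal solution has at most two foods positive. Try each food alone and each pair with both targets met exactly.
banana only: max(462/12, 963/423) = 38.5 servings → $11.55.
carrots only: max(462/5, 963/382) = 92.4 servings → $46.20.
broccoli only: max(462/81, 963/342) = 5.704 servings → $3.42.
bell pepper only: max(462/159, 963/279) = 3.452 servings → $3.62.
banana + carrots with both targets exact would need a negative amount; discard.
banana + broccoli: intersection lies outside the first quadrant.
banana + bell pepper with both tight: 0.379 servings and 2.877 servings → $3.13.
carrots + broccoli: the both-tight solution has a negative serving — not a feasible corner.
carrots + bell pepper with both tight: 0.4081 servings and 2.893 servings → $3.24.
broccoli + bell pepper with both tight: 0.7621 servings and 2.517 servings → $3.10.
The minimum over all feasible corners is $3.10.

$3.10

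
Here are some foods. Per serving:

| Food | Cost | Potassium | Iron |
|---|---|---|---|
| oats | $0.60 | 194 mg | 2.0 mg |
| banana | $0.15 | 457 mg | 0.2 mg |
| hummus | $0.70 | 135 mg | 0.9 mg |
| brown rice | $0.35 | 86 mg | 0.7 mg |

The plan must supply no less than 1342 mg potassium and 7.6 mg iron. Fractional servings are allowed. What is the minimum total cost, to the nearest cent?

oats only: max(1342/194, 7.6/2.0) = 6.918 servings → $4.15.
banana only: max(1342/457, 7.6/0.2) = 38 servings → $5.70.
hummus only: max(1342/135, 7.6/0.9) = 9.941 servings → $6.96.
brown rice only: max(1342/86, 7.6/0.7) = 15.6 servings → $5.46.
oats + banana with both tight: 3.662 servings and 1.382 servings → $2.40.
oats + hummus: the both-tight solution has a negative serving — not a feasible corner.
oats + brown rice: intersection lies outside the first quadrant.
banana + hummus with both tight: 0.4731 servings and 8.339 servings → $5.91.
banana + brown rice with both tight: 0.9442 servings and 10.59 servings → $3.85.
hummus + brown rice: the both-tight solution has a negative serving — not a feasible corner.
Cheapest feasible corner: $2.40.

$2.40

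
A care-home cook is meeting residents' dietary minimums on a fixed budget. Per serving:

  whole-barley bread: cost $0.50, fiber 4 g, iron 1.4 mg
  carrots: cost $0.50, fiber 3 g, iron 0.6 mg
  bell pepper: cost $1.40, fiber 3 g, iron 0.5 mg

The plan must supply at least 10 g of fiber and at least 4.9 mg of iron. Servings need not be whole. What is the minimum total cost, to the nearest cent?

This is a tiny linear program; its minimum lies at a vertex of the feasible set. List the vertices and price them.
whole-barley bread only: max(10/4, 4.9/1.4) = 3.5 servings → $1.75.
carrots only: max(10/3, 4.9/0.6) = 8.167 servings → $4.08.
bell pepper only: max(10/3, 4.9/0.5) = 9.8 servings → $13.72.
whole-barley bread + carrots with both targets exact would need a negative amount; discard.
whole-barley bread + bell pepper with both targets exact would need a negative amount; discard.
carrots + bell pepper: intersection lies outside the first quadrant.
Cheapest feasible corner: $1.75.

$1.75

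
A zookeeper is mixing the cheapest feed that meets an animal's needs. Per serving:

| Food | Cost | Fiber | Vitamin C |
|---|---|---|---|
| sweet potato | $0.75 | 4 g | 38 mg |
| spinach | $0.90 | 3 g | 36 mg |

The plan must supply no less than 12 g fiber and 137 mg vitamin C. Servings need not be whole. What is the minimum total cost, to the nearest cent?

Two binding constraints pin down two serving amounts, so the optimal mix uses at most two foods. The candidates are each food alone (scaled to the tighter of fiber/vitamin C) and each pair with both constraints tight.
sweet potato only: max(12/4, 137/38) = 3.605 servings → $2.70.
spinach only: max(12/3, 137/36) = 4 servings → $3.60.
sweet potato + spinach with both tight: 0.7 servings and 3.067 servings → $3.29.
So the least-cost plan costs $2.70.

$2.70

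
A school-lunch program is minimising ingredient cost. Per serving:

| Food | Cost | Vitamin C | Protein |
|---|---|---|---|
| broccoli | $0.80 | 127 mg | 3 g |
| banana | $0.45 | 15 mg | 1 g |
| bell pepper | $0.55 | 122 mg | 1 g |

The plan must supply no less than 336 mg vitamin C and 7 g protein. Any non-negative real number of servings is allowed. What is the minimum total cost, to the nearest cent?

This is a tiny linear program; its minimum lies at a vertex of the feasible set. List the vertices and price them.
broccoli only: max(336/127, 7/3) = 2.646 servings → $2.12.
banana only: max(336/15, 7/1) = 22.4 servings → $10.08.
bell pepper only: max(336/122, 7/1) = 7 servings → $3.85.
broccoli + banana: the both-tight solution has a negative serving — not a feasible corner.
broccoli + bell pepper with both tight: 2.167 servings and 0.4979 servings → $2.01.
banana + bell pepper with both tight: 4.841 servings and 2.159 servings → $3.37.
The minimum over all feasible corners is $2.01.

$2.01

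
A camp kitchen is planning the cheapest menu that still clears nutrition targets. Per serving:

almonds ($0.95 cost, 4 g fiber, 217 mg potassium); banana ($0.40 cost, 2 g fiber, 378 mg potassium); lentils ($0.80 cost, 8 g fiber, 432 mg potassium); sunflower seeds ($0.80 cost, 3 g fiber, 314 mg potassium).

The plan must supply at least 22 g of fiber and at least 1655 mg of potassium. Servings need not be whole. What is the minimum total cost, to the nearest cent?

An LP optimum is at a vertex; with two nutrient constraints at most two foods are used. Check each candidate.
almonds only: max(22/4, 1655/217) = 7.627 servings → $7.25.
banana only: max(22/2, 1655/378) = 11 servings → $4.40.
lentils only: max(22/8, 1655/432) = 3.831 servings → $3.06.
sunflower seeds only: max(22/3, 1655/314) = 7.333 servings → $5.87.
almonds + banana with both tight: 4.644 servings and 1.712 servings → $5.10.
almonds + lentils: intersection lies outside the first quadrant.
almonds + sunflower seeds with both tight: 3.212 servings and 3.051 servings → $5.49.
banana + lentils with both tight: 1.73 servings and 2.318 servings → $2.55.
banana + sunflower seeds with both targets exact would need a negative amount; discard.
lentils + sunflower seeds with both tight: 1.598 servings and 3.072 servings → $3.74.
Cheapest feasible corner: $2.55.

$2.55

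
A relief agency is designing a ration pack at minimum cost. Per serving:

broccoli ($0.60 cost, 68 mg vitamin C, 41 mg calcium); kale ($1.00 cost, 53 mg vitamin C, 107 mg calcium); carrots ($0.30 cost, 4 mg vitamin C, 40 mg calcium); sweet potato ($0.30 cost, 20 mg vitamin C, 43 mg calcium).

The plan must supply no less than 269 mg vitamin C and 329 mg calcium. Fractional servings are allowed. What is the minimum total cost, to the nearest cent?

An LP optimum is at a vertex; with two nutrient constraints at most two foods are used. Check each candidate.
broccoli only: max(269/68, 329/41) = 8.024 servings → $4.81.
kale only: max(269/53, 329/107) = 5.075 servings → $5.08.
carrots only: max(269/4, 329/40) = 67.25 servings → $20.18.
sweet potato only: max(269/20, 329/43) = 13.45 servings → $4.04.
broccoli + kale with both tight: 2.223 servings and 2.223 servings → $3.56.
broccoli + carrots with both tight: 3.695 servings and 4.438 servings → $3.55.
broccoli + sweet potato with both tight: 2.37 servings and 5.391 servings → $3.04.
kale + carrots: the both-tight solution has a negative serving — not a feasible corner.
kale + sweet potato: the both-tight solution has a negative serving — not a feasible corner.
carrots + sweet potato: the both-tight solution has a negative serving — not a feasible corner.
So the least-cost plan costs $3.04.

$3.04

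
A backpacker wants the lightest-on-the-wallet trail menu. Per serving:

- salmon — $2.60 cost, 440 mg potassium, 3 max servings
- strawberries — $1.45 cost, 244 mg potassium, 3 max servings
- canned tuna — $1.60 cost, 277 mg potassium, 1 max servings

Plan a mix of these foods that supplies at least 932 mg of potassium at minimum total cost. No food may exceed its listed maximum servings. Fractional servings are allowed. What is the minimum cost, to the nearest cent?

Cost per mg of potassium: canned tuna $0.0058, salmon $0.0059, strawberries $0.0059.
Take 1 serving of canned tuna: +277.0 mg potassium for $1.60 (total $1.60, still need 655.0 mg).
Take 1.489 servings of salmon: +655.0 mg potassium for $3.87 (total $5.47, still need 0.0 mg).
Greedy by cheapest-per-mg is optimal for a single linear constraint, so the minimum cost is $5.47.

$5.47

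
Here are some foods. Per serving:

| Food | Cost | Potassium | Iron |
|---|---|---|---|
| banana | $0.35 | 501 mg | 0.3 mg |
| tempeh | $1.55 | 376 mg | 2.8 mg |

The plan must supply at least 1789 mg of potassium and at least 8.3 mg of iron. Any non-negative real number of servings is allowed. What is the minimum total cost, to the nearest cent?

$4.86

A basic optimal solution has at most two foods positive. Try each food alone and each pair with both targets met exactly.
banana only: max(1789/501, 8.3/0.3) = 27.67 servings → $9.68.
tempeh only: max(1789/376, 8.3/2.8) = 4.758 servings → $7.37.
banana + tempeh with both tight: 1.464 servings and 2.807 servings → $4.86.
Cheapest feasible corner: $4.86.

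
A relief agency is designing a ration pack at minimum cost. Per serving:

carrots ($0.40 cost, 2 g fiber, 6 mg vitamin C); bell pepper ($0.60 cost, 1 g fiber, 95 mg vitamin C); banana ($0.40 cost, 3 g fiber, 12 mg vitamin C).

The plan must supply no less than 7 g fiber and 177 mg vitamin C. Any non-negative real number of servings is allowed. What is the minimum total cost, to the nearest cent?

$1.70

A basic optimal solution has at most two foods positive. Try each food alone and each pair with both targets met exactly.
carrots only: max(7/2, 177/6) = 29.5 servings → $11.80.
bell pepper only: max(7/1, 177/95) = 7 servings → $4.20.
banana only: max(7/3, 177/12) = 14.75 servings → $5.90.
carrots + bell pepper with both tight: 2.652 servings and 1.696 servings → $2.08.
carrots + banana: the both-tight solution has a negative serving — not a feasible corner.
bell pepper + banana with both tight: 1.637 servings and 1.788 servings → $1.70.
So the least-cost plan costs $1.70.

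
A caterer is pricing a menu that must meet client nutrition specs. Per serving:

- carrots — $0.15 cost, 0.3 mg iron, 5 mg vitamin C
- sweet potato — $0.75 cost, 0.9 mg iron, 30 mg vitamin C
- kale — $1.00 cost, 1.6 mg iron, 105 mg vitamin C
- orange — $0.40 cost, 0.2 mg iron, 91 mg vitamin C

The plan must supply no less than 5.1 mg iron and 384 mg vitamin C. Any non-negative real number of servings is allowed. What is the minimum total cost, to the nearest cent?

The cheapest plan sits at a corner of the feasible region — with two constraints it uses at most two foods.
carrots only: max(5.1/0.3, 384/5) = 76.8 servings → $11.52.
sweet potato only: max(5.1/0.9, 384/30) = 12.8 servings → $9.60.
kale only: max(5.1/1.6, 384/105) = 3.657 servings → $3.66.
orange only: max(5.1/0.2, 384/91) = 25.5 servings → $10.20.
carrots + sweet potato: intersection lies outside the first quadrant.
carrots + kale with both targets exact would need a negative amount; discard.
carrots + orange with both tight: 14.73 servings and 3.411 servings → $3.57.
sweet potato + kale: intersection lies outside the first quadrant.
sweet potato + orange with both tight: 5.103 servings and 2.538 servings → $4.84.
kale + orange with both tight: 3.108 servings and 0.6332 servings → $3.36.
So the least-cost plan costs $3.36.

$3.36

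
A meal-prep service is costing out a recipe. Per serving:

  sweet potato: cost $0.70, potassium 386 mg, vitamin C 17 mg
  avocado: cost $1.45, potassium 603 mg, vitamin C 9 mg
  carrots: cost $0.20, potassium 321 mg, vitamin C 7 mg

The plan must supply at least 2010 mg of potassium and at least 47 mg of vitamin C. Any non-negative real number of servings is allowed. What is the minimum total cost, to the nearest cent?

$1.34

Minimising a linear cost over {potassium ≥ 2010, vitamin C ≥ 47, servings ≥ 0} — the optimum is at a vertex, using one or two foods.
sweet potato only: max(2010/386, 47/17) = 5.207 servings → $3.65.
avocado only: max(2010/603, 47/9) = 5.222 servings → $7.57.
carrots only: max(2010/321, 47/7) = 6.714 servings → $1.34.
sweet potato + avocado with both tight: 1.513 servings and 2.365 servings → $4.49.
sweet potato + carrots with both tight: 0.3691 servings and 5.818 servings → $1.42.
avocado + carrots: the both-tight solution has a negative serving — not a feasible corner.
So the least-cost plan costs $1.34.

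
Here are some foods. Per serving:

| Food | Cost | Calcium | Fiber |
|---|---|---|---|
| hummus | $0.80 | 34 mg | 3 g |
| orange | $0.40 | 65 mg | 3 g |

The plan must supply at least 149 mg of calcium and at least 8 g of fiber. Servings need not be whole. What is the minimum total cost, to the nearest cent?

This is a tiny linear program; its minimum lies at a vertex of the feasible set. List the vertices and price them.
hummus only: max(149/34, 8/3) = 4.382 servings → $3.51.
orange only: max(149/65, 8/3) = 2.667 servings → $1.07.
hummus + orange with both tight: 0.7849 servings and 1.882 servings → $1.38.
Cheapest feasible corner: $1.07.

$1.07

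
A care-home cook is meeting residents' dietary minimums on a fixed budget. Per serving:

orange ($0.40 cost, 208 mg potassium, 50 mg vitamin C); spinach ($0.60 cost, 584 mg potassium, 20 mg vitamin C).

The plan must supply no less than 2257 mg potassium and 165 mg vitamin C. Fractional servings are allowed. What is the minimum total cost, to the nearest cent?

Check every corner: each single food scaled to meet both minima, and each pair solved so both constraints bind.
orange only: max(2257/208, 165/50) = 10.85 servings → $4.34.
spinach only: max(2257/584, 165/20) = 8.25 servings → $4.95.
orange + spinach with both tight: 2.046 servings and 3.136 servings → $2.70.
So the least-cost plan costs $2.70.

$2.70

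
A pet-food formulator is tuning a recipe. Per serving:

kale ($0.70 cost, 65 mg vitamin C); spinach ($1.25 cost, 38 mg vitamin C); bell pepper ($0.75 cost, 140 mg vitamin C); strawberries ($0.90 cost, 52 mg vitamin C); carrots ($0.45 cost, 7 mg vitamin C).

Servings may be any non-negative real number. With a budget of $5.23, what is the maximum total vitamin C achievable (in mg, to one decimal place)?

976.3 mg

Vitamin C per dollar: bell pepper 186.7, kale 92.86, strawberries 57.78, spinach 30.4, carrots 15.56.
With no serving limits, spend the whole cost allowance on bell pepper: $5.23 / $0.75 × 140 mg = 976.3 mg.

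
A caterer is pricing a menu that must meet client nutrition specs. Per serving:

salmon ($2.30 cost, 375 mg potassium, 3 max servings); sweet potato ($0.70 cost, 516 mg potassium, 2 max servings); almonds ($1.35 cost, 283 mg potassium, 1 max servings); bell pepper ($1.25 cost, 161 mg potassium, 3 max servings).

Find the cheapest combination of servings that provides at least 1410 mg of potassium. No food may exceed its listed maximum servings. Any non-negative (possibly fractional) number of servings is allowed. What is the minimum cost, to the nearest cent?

Cost per mg of potassium: sweet potato $0.0014, almonds $0.0048, salmon $0.0061, bell pepper $0.0078.
Take 2 servings of sweet potato: +1032.0 mg potassium for $1.40 (total $1.40, still need 378.0 mg).
Take 1 serving of almonds: +283.0 mg potassium for $1.35 (total $2.75, still need 95.0 mg).
Take 0.2533 servings of salmon: +95.0 mg potassium for $0.58 (total $3.33, still need 0.0 mg).
Greedy by cheapest-per-mg is optimal for a single linear constraint, so the minimum cost is $3.33.

$3.33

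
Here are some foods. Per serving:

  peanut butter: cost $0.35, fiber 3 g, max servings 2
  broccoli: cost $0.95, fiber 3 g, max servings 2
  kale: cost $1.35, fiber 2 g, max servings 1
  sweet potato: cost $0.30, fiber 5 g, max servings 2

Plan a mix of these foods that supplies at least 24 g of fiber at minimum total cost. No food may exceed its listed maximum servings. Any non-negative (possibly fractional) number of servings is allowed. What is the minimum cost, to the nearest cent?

Cost per g of fiber: sweet potato $0.0600, peanut butter $0.1167, broccoli $0.3167, kale $0.6750.
Take 2 servings of sweet potato: +10.0 g fiber for $0.60 (total $0.60, still need 14.0 g).
Take 2 servings of peanut butter: +6.0 g fiber for $0.70 (total $1.30, still need 8.0 g).
Take 2 servings of broccoli: +6.0 g fiber for $1.90 (total $3.20, still need 2.0 g).
Take 1 serving of kale: +2.0 g fiber for $1.35 (total $4.55, still need 0.0 g).
Greedy by cheapest-per-g is optimal for a single linear constraint, so the minimum cost is $4.55.

$4.55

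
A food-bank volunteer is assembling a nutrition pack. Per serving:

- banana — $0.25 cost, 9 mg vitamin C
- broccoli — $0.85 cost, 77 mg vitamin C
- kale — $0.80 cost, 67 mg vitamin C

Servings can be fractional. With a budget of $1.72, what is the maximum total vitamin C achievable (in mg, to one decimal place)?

155.8 mg

Vitamin C per dollar: broccoli 90.59, kale 83.75, banana 36.
With no serving limits, spend the whole cost allowance on broccoli: $1.72 / $0.85 × 77 mg = 155.8 mg.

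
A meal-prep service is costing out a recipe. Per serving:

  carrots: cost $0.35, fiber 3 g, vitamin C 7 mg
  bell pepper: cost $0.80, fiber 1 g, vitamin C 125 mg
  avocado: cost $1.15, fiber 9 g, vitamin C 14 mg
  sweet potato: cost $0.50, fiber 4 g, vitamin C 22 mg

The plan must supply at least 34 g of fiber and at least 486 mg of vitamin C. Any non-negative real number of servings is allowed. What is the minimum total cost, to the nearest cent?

The cheapest plan sits at a corner of the feasible region — with two constraints it uses at most two foods.
carrots only: max(34/3, 486/7) = 69.43 servings → $24.30.
bell pepper only: max(34/1, 486/125) = 34 servings → $27.20.
avocado only: max(34/9, 486/14) = 34.71 servings → $39.92.
sweet potato only: max(34/4, 486/22) = 22.09 servings → $11.05.
carrots + bell pepper with both tight: 10.23 servings and 3.315 servings → $6.23.
carrots + avocado: the both-tight solution has a negative serving — not a feasible corner.
carrots + sweet potato: the both-tight solution has a negative serving — not a feasible corner.
bell pepper + avocado with both tight: 3.509 servings and 3.388 servings → $6.70.
bell pepper + sweet potato with both tight: 2.502 servings and 7.874 servings → $5.94.
avocado + sweet potato with both targets exact would need a negative amount; discard.
So the least-cost plan costs $5.94.

$5.94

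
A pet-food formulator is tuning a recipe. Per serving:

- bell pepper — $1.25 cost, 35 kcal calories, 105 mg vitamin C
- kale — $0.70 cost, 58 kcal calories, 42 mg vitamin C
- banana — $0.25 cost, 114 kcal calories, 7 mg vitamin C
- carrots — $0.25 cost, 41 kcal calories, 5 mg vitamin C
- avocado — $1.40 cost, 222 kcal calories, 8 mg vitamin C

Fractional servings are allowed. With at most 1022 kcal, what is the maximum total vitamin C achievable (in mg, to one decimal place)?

3066.0 mg

Vitamin C per kcal: bell pepper 3, kale 0.7241, carrots 0.122, banana 0.0614, avocado 0.03604.
With no serving limits, spend the whole calories allowance on bell pepper: 1022 kcal / 35 kcal × 105 mg = 3066.0 mg.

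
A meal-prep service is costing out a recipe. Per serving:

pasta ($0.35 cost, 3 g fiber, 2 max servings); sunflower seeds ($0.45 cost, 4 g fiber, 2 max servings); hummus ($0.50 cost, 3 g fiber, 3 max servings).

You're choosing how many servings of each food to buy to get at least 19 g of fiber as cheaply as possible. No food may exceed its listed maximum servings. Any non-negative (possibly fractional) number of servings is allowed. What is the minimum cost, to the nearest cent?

Cost per g of fiber: sunflower seeds $0.1125, pasta $0.1167, hummus $0.1667.
Take 2 servings of sunflower seeds: +8.0 g fiber for $0.90 (total $0.90, still need 11.0 g).
Take 2 servings of pasta: +6.0 g fiber for $0.70 (total $1.60, still need 5.0 g).
Take 1.667 servings of hummus: +5.0 g fiber for $0.83 (total $2.43, still need 0.0 g).
Filling from the cheapest source first is optimal under one linear minimum: $2.43.

$2.43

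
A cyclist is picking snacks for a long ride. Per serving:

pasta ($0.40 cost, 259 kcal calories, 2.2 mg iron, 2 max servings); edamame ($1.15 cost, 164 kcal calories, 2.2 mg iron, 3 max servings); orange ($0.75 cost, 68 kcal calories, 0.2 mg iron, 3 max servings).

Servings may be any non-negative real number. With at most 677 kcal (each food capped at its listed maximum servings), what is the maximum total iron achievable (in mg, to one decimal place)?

Iron per kcal: edamame 0.01341, pasta 0.008494, orange 0.002941.
Take 3 servings of edamame: uses 492 kcal, +6.6 mg iron (running total 6.6 mg).
Take 0.7143 servings of pasta: uses 185 kcal, +1.6 mg iron (running total 8.2 mg).
Greedy by best ratio exhausts the calories allowance optimally: 8.2 mg.

8.2 mg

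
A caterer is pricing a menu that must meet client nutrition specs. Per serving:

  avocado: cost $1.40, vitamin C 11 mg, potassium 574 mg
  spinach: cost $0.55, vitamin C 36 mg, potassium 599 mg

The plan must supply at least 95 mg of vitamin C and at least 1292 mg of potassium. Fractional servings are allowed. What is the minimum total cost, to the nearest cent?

$1.45

Minimising a linear cost over {vitamin C ≥ 95, potassium ≥ 1292, servings ≥ 0} — the optimum is at a vertex, using one or two foods.
avocado only: max(95/11, 1292/574) = 8.636 servings → $12.09.
spinach only: max(95/36, 1292/599) = 2.639 servings → $1.45.
avocado + spinach: the both-tight solution has a negative serving — not a feasible corner.
The minimum over all feasible corners is $1.45.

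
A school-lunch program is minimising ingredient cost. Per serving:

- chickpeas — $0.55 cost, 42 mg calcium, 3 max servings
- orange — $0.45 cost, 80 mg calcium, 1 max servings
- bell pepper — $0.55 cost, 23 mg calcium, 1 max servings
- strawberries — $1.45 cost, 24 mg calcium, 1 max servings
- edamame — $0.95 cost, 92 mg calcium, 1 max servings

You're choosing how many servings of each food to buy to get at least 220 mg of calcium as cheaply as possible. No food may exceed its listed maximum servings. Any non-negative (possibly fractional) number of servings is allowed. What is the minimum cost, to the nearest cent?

Cost per mg of calcium: orange $0.0056, edamame $0.0103, chickpeas $0.0131, bell pepper $0.0239, strawberries $0.0604.
Take 1 serving of orange: +80.0 mg calcium for $0.45 (total $0.45, still need 140.0 mg).
Take 1 serving of edamame: +92.0 mg calcium for $0.95 (total $1.40, still need 48.0 mg).
Take 1.143 servings of chickpeas: +48.0 mg calcium for $0.63 (total $2.03, still need 0.0 mg).
Greedy by cheapest-per-mg is optimal for a single linear constraint, so the minimum cost is $2.03.

$2.03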